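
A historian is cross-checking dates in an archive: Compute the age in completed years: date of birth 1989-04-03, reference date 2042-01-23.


Birth: 1989-04-03
Reference: 2042-01-23
Year difference: 2042 - 1989 = 53
Has birthday (04-03) occurred by 01-23? No
Birthday not yet reached this year -> subtract 1
Age in full years: 52

52


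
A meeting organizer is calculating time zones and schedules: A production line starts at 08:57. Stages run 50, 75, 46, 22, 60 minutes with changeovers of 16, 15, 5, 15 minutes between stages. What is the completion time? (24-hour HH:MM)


Start: 08:57 = 537 min from midnight
  after task 1 (50 min): 09:47
  after break (16 min): 10:03
  after task 2 (75 min): 11:18
  after break (15 min): 11:33
  after task 3 (46 min): 12:19
  after break (5 min): 12:24
  after task 4 (22 min): 12:46
  after break (15 min): 13:01
  after task 5 (60 min): 14:01
Total elapsed: 304 minutes
End time: 14:01

14:01


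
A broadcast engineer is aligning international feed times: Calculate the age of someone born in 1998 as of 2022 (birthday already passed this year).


Birth year: 1998
Current year: 2022
Age = current year - birth year
Age = 2022 - 1998 = 24

24


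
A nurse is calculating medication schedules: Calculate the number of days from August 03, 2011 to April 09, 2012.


Start date: 2011-08-03
End date: 2012-04-09
Aug 2011: +29 days
Sep 2011: +30 days
Oct 2011: +31 days
... (6 more months)
Total: 250 days

250


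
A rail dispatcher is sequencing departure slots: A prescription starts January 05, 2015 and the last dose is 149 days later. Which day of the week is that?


Start: 2015-01-05 (Monday)
Step 1 - find target date: add 149 days
  2015-01-05 + 149 days = 2015-06-03
Step 2 - day of week:
  149 mod 7 = 2
  Monday + 2 days -> Wednesday
Result: Wednesday (2015-06-03)

Wednesday


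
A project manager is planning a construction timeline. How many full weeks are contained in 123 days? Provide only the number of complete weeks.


Total days: 123
Days per week: 7
Division: 123 / 7 = 17 remainder 4
Complete weeks: 17
Remaining days: 4

17


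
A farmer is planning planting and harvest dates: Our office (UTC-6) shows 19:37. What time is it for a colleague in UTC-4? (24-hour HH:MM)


Local time: 19:37 at UTC-6 (offset -6h)
Target zone: UTC-4 (offset -4h)
Difference: -4 - (-6) = 2 hours
Calculation: 19 + (2) = 21
Result: 21:37

21:37


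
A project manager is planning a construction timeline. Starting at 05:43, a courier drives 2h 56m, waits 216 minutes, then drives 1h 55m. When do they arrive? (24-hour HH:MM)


Depart: 05:43
Leg 1: +176 min -> 08:39
Layover: +216 min -> 12:15
Leg 2: +115 min -> 14:10
Total travel: 507 minutes = 8h 27m
Arrival: 14:10

14:10


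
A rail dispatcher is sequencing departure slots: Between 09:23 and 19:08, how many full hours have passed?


Start: 09:23
End: 19:08
Hour difference: 19 - 9 = 10 hours
Minute difference: 8 - 23 = -15 minutes
Total minutes: 585
Complete hours: 585 / 60 = 9 (remainder 45)

9


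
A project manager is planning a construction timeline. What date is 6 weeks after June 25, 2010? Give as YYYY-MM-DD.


Start: 2010-06-25
Weeks to add: 6
Convert to days: 6 x 7 = 42 days
Add 42 days to 2010-06-25
Result: 2010-08-06

2010-08-06


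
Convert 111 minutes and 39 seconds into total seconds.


Minutes: 111
Seconds: 39
Convert minutes to seconds: 111 x 60 = 6660
Add remaining seconds: 6660 + 39 = 6699

6699


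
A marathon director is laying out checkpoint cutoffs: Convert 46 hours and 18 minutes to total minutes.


Hours: 46
Minutes: 18
Convert hours to minutes: 46 x 60 = 2760
Add remaining minutes: 2760 + 18 = 2778

2778


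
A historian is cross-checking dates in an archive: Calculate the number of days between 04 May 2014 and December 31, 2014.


Start: May 04, 2014
End: December 31, 2014
Days left in May: 27
June: 30
July: 31
August: 31
September: 30
... plus remaining months
Sum of remaining months: 214
Total: 27 + 214 = 241

241


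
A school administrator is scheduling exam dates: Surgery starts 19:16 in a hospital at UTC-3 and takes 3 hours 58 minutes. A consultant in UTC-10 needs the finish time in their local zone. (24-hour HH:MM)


Start: 19:16 in UTC-3
Step 1 - add duration:
  minutes: 16 + 58 = 74 (carry 1h)
  hours: 19 + 3 + 1 = 23
  end in UTC-3: 23:14
Step 2 - convert UTC-3 -> UTC-10:
  offset difference: -10 - (-3) = -7 hours
  23 + (-7) = 16 -> mod 24 = 16
Result: 16:14 in UTC-10

16:14


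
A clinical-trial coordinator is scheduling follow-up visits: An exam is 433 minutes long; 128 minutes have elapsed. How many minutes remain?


Total budget: 433 minutes
Time used: 128 minutes
Remaining: 433 - 128 = 305 minutes
Percent used: 29.6%
Percent remaining: 70.4%

305


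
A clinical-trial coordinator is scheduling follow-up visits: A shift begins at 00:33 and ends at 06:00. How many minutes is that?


Start time: 00:33 = 33 minutes from midnight
End time: 06:00 = 360 minutes from midnight
Difference: 360 - 33 = 327 minutes
That is 5 hours and 27 minutes

327


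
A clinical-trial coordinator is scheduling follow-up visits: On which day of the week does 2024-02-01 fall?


Date: 2024-02-01
January 1, 2024 is a Monday
Day of year: 32
Offset from Jan 1: 31 days
31 mod 7 = 3
Result: Thursday

Thursday


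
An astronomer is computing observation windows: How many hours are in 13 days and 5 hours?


Days: 13
Extra hours: 5
Hours per day: 24
Days to hours: 13 x 24 = 312
Total: 312 + 5 = 317

317


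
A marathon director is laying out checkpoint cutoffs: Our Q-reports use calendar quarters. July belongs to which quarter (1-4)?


Month: July (month 7)
Q1: January-March (months 1-3)
Q2: April-June (months 4-6)
Q3: July-September (months 7-9)
Q4: October-December (months 10-12)
Month 7 falls in Q3

3


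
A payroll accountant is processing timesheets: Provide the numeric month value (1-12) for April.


Calendar month order:
3. March
4. April <--
5. May
April is month number 4

4


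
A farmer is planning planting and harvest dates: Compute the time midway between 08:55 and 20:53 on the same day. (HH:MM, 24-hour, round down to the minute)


Start time: 08:55 = 535 minutes from midnight
End time: 20:53 = 1253 minutes from midnight
Sum: 535 + 1253 = 1788
Midpoint: 1788 / 2 = 894 minutes
Convert: 894 / 60 = 14 hours, 54 minutes
Result: 14:54

14:54


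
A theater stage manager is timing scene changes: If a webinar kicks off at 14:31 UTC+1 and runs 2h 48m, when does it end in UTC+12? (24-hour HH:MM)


Start: 14:31 in UTC+1
Step 1 - add duration:
  minutes: 31 + 48 = 79 (carry 1h)
  hours: 14 + 2 + 1 = 17
  end in UTC+1: 17:19
Step 2 - convert UTC+1 -> UTC+12:
  offset difference: 12 - (1) = 11 hours
  17 + (11) = 28 -> mod 24 = 4
Result: 04:19 in UTC+12

04:19


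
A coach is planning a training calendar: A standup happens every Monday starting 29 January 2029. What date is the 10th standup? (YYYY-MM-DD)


First occurrence: 2029-01-29 (occurrence 1)
Each occurrence is 7 days after the previous.
Occurrence 10 is 9 weeks after the first.
9 weeks = 63 days
2029-01-29 + 63 days = 2029-04-02

2029-04-02


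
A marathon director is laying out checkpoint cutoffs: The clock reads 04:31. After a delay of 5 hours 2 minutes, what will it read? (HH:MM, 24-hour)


Start time: 04:31
Adding: 5 hours 2 minutes
Minutes: 31 + 2 = 33
Hours: 4 + 5 + 0 = 9
Result: 09:33

09:33


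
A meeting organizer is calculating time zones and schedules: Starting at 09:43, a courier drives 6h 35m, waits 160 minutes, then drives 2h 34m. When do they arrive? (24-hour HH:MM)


Depart: 09:43
Leg 1: +395 min -> 16:18
Layover: +160 min -> 18:58
Leg 2: +154 min -> 21:32
Total travel: 709 minutes = 11h 49m
Arrival: 21:32

21:32


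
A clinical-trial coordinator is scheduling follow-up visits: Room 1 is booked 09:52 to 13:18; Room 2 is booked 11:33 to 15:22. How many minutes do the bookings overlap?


Interval A: [592, 798] minutes from midnight
Interval B: [693, 922] minutes from midnight
Overlap start = max(592, 693) = 693
Overlap end = min(798, 922) = 798
Overlap = 798 - 693 = 105 minutes

105


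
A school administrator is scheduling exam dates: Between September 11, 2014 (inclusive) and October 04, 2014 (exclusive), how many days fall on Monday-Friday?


Start: 2014-09-11 (Thursday)
End (exclusive): 2014-10-04 (Saturday)
Total calendar days: 23
Full weeks: 23 // 7 = 3 -> 15 weekdays
Remaining 2 days starting on Thursday:
  Thu(w), Fri(w) -> 2 weekdays
Total business days: 15 + 2 = 17

17


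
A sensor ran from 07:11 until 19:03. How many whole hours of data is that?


Start: 07:11
End: 19:03
Hour difference: 19 - 7 = 12 hours
Minute difference: 3 - 11 = -8 minutes
Total minutes: 712
Complete hours: 712 / 60 = 11 (remainder 52)

11


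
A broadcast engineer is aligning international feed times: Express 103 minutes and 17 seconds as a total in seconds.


Minutes: 103
Seconds: 17
Convert minutes to seconds: 103 x 60 = 6180
Add remaining seconds: 6180 + 17 = 6197

6197


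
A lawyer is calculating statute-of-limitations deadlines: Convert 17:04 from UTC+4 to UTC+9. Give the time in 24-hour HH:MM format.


Local time: 17:04 at UTC+4 (offset 4h)
Target zone: UTC+9 (offset 9h)
Difference: 9 - (4) = 5 hours
Calculation: 17 + (5) = 22
Result: 22:04

22:04


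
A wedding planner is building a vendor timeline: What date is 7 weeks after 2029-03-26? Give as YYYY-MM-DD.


Start: 2029-03-26
Weeks to add: 7
Convert to days: 7 x 7 = 49 days
Add 49 days to 2029-03-26
Result: 2029-05-14

2029-05-14


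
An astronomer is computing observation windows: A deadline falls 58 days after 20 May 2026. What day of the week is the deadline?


Start: 2026-05-20 (Wednesday)
Step 1 - find target date: add 58 days
  2026-05-20 + 58 days = 2026-07-17
Step 2 - day of week:
  58 mod 7 = 2
  Wednesday + 2 days -> Friday
Result: Friday (2026-07-17)

Friday


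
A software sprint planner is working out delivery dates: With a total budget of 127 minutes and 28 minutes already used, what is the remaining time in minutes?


Total budget: 127 minutes
Time used: 28 minutes
Remaining: 127 - 28 = 99 minutes
Percent used: 22.0%
Percent remaining: 78.0%

99


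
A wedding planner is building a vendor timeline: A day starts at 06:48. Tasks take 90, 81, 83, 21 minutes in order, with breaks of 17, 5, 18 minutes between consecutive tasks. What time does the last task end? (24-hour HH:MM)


Start: 06:48 = 408 min from midnight
  after task 1 (90 min): 08:18
  after break (17 min): 08:35
  after task 2 (81 min): 09:56
  after break (5 min): 10:01
  after task 3 (83 min): 11:24
  after break (18 min): 11:42
  after task 4 (21 min): 12:03
Total elapsed: 315 minutes
End time: 12:03

12:03


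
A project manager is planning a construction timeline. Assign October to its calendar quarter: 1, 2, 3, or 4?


Month: October (month 10)
Q1: January-March (months 1-3)
Q2: April-June (months 4-6)
Q3: July-September (months 7-9)
Q4: October-December (months 10-12)
Month 10 falls in Q4

4


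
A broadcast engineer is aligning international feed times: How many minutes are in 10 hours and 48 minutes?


Hours: 10
Extra minutes: 48
Minutes per hour: 60
Hours to minutes: 10 x 60 = 600
Total: 600 + 48 = 648

648


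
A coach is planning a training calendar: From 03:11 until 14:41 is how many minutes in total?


Start time: 03:11 = 191 minutes from midnight
End time: 14:41 = 881 minutes from midnight
Difference: 881 - 191 = 690 minutes
That is 11 hours and 30 minutes

690


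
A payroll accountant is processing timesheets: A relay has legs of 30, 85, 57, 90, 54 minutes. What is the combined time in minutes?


Durations: 30, 85, 57, 90, 54
Running sum: 30
+ 85 = 115
+ 57 = 172
+ 90 = 262
+ 54 = 316
Total duration: 316 minutes
That is 5 hours and 16 minutes

316


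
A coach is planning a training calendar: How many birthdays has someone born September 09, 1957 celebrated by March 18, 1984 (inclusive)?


Birth: 1957-09-09
Reference: 1984-03-18
Year difference: 1984 - 1957 = 27
Has birthday (09-09) occurred by 03-18? No
Birthday not yet reached this year -> subtract 1
Age in full years: 26

26


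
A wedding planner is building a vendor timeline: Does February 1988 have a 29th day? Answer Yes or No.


Year: 1988
Divisible by 4? 1988 / 4 = 497.0 -> Yes
Divisible by 100? 1988 / 100 = 19.88 -> No
Divisible by 4 but not 100, so it IS a leap year

Yes


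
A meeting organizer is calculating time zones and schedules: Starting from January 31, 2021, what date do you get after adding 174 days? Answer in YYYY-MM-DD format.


Start: 2021-01-31
Adding 174 days
Days remaining in January: 0
After January: 174 days still to add
February 2021: 28 days, 146 remaining
March 2021: 31 days, 115 remaining
April 2021: 30 days, 85 remaining
May 2021: 31 days, 54 remaining
Result: 2021-07-24

2021-07-24


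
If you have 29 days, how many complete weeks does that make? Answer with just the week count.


Total days: 29
Days per week: 7
Division: 29 / 7 = 4 remainder 1
Complete weeks: 4
Remaining days: 1

4


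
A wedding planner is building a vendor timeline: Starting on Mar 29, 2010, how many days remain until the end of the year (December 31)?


Start: March 29, 2010
End: December 31, 2010
Days left in March: 2
April: 30
May: 31
June: 30
July: 31
... plus remaining months
Sum of remaining months: 275
Total: 2 + 275 = 277

277


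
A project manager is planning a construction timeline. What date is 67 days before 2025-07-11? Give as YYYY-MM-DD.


Start: 2025-07-11
Subtracting 67 days
Days already passed in July: 11
After going back through July: 56 more days to subtract
June 2025: 30 days, 26 remaining
May 2025 has 31 days, need 26
Result: 2025-05-05

2025-05-05


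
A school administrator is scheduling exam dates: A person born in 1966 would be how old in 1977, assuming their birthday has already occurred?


Birth year: 1966
Current year: 1977
Age = current year - birth year
Age = 1977 - 1966 = 11

11


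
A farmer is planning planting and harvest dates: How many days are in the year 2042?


Year: 2042
Check leap year rules:
Divisible by 4? No
2042 is not a leap year
Days: 365

365


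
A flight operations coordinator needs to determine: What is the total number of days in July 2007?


Month: July
Year: 2007
July is a 31-day month
Total: 31 days

31


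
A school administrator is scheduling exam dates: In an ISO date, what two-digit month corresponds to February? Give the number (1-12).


Calendar month order:
1. January
2. February <--
3. March
February is month number 2

2


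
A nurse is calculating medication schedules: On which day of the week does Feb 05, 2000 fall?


Date: 2000-02-05
January 1, 2000 is a Saturday
Day of year: 36
Offset from Jan 1: 35 days
35 mod 7 = 0
Result: Saturday

Saturday


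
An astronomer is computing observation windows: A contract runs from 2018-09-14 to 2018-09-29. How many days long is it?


Start date: 2018-09-14
End date: 2018-09-29
Sep 2018: +15 days
Total: 15 days

15


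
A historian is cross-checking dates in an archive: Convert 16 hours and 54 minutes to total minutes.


Hours: 16
Minutes: 54
Convert hours to minutes: 16 x 60 = 960
Add remaining minutes: 960 + 54 = 1014

1014


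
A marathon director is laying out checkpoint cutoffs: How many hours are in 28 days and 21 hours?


Days: 28
Extra hours: 21
Hours per day: 24
Days to hours: 28 x 24 = 672
Total: 672 + 21 = 693

693


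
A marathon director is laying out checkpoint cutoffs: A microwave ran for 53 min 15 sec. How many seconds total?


Minutes: 53
Extra seconds: 15
Seconds per minute: 60
Minutes to seconds: 53 x 60 = 3180
Total: 3180 + 15 = 3195

3195


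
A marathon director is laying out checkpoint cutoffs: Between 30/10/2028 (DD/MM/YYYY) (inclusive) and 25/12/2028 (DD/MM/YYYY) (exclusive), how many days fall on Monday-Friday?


Start: 2028-10-30 (Monday)
End (exclusive): 2028-12-25 (Monday)
Total calendar days: 56
Full weeks: 56 // 7 = 8 -> 40 weekdays
Remaining 0 days starting on Monday:
Total business days: 40 + 0 = 40

40


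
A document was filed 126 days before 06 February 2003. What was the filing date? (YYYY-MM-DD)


Start: 2003-02-06
Subtracting 126 days
Days already passed in February: 6
After going back through February: 120 more days to subtract
January 2003: 31 days, 89 remaining
December 2002: 31 days, 58 remaining
November 2002: 30 days, 28 remaining
October 2002 has 31 days, need 28
Result: 2002-10-03

2002-10-03


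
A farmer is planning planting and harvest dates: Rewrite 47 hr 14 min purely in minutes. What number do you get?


Hours: 47
Extra minutes: 14
Minutes per hour: 60
Hours to minutes: 47 x 60 = 2820
Total: 2820 + 14 = 2834

2834


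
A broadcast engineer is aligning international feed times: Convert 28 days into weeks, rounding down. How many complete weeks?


Total days: 28
Days per week: 7
Division: 28 / 7 = 4 remainder 0
Complete weeks: 4
Remaining days: 0

4


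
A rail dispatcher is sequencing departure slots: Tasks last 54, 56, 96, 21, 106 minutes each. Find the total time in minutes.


Durations: 54, 56, 96, 21, 106
Running sum: 54
+ 56 = 110
+ 96 = 206
+ 21 = 227
+ 106 = 333
Total duration: 333 minutes
That is 5 hours and 33 minutes

333


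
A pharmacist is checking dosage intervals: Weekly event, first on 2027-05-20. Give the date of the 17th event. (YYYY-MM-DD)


First occurrence: 2027-05-20 (occurrence 1)
Each occurrence is 7 days after the previous.
Occurrence 17 is 16 weeks after the first.
16 weeks = 112 days
2027-05-20 + 112 days = 2027-09-09

2027-09-09


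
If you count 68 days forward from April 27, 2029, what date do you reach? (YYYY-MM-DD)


Start: 2029-04-27
Adding 68 days
Days remaining in April: 3
After April: 65 days still to add
May 2029: 31 days, 34 remaining
June 2029: 30 days, 4 remaining
July 2029 has 31 days, need 4
Result: 2029-07-04

2029-07-04


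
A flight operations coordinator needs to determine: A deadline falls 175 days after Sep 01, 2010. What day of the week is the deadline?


Start: 2010-09-01 (Wednesday)
Step 1 - find target date: add 175 days
  2010-09-01 + 175 days = 2011-02-23
Step 2 - day of week:
  175 mod 7 = 0
  Wednesday + 0 days -> Wednesday
Result: Wednesday (2011-02-23)

Wednesday


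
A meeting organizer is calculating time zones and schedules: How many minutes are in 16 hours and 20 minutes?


Hours: 16
Minutes: 20
Convert hours to minutes: 16 x 60 = 960
Add remaining minutes: 960 + 20 = 980

980


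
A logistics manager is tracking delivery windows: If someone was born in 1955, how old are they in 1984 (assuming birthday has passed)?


Birth year: 1955
Current year: 1984
Age = current year - birth year
Age = 1984 - 1955 = 29

29


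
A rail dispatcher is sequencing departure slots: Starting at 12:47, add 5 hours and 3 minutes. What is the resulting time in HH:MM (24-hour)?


Start time: 12:47
Adding: 5 hours 3 minutes
Minutes: 47 + 3 = 50
Hours: 12 + 5 + 0 = 17
Result: 17:50

17:50


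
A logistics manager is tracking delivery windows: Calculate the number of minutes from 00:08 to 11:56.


Start time: 00:08 = 8 minutes from midnight
End time: 11:56 = 716 minutes from midnight
Difference: 716 - 8 = 708 minutes
That is 11 hours and 48 minutes

708


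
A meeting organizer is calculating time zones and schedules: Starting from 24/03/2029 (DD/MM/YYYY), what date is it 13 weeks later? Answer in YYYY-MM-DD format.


Start: 2029-03-24
Weeks to add: 13
Convert to days: 13 x 7 = 91 days
Add 91 days to 2029-03-24
Result: 2029-06-23

2029-06-23


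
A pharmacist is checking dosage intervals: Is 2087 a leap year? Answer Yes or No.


Year: 2087
Divisible by 4? 2087 / 4 = 521.75 -> No
Not divisible by 4, so NOT a leap year

No


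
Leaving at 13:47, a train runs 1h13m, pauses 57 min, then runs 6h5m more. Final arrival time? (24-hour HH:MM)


Depart: 13:47
Leg 1: +73 min -> 15:00
Layover: +57 min -> 15:57
Leg 2: +365 min -> 22:02
Total travel: 495 minutes = 8h 15m
Arrival: 22:02

22:02


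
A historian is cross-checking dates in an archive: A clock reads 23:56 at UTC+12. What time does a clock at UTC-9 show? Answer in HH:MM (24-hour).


Local time: 23:56 at UTC+12 (offset 12h)
Target zone: UTC-9 (offset -9h)
Difference: -9 - (12) = -21 hours
Calculation: 23 + (-21) = 2
Result: 02:56

02:56


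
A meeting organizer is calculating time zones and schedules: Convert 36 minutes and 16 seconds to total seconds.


Minutes: 36
Extra seconds: 16
Seconds per minute: 60
Minutes to seconds: 36 x 60 = 2160
Total: 2160 + 16 = 2176

2176


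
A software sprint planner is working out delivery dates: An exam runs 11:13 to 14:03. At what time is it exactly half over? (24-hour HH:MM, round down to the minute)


Start time: 11:13 = 673 minutes from midnight
End time: 14:03 = 843 minutes from midnight
Sum: 673 + 843 = 1516
Midpoint: 1516 / 2 = 758 minutes
Convert: 758 / 60 = 12 hours, 38 minutes
Result: 12:38

12:38


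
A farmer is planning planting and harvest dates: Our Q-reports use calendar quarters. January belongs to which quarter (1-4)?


Month: January (month 1)
Q1: January-March (months 1-3)
Q2: April-June (months 4-6)
Q3: July-September (months 7-9)
Q4: October-December (months 10-12)
Month 1 falls in Q1

1


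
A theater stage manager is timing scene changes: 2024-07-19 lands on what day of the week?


Date: 2024-07-19
January 1, 2024 is a Monday
Day of year: 201
Offset from Jan 1: 200 days
200 mod 7 = 4
Result: Friday

Friday


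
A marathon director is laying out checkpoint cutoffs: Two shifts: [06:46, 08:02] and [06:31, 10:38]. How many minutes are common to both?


Interval A: [406, 482] minutes from midnight
Interval B: [391, 638] minutes from midnight
Overlap start = max(406, 391) = 406
Overlap end = min(482, 638) = 482
Overlap = 482 - 406 = 76 minutes

76


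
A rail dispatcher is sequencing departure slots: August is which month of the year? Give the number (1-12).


Calendar month order:
7. July
8. August <--
9. September
August is month number 8

8


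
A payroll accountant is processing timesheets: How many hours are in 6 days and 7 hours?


Days: 6
Extra hours: 7
Hours per day: 24
Days to hours: 6 x 24 = 144
Total: 144 + 7 = 151

151


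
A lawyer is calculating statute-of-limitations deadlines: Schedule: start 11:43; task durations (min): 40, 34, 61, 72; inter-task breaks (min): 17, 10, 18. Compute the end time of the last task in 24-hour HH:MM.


Start: 11:43 = 703 min from midnight
  after task 1 (40 min): 12:23
  after break (17 min): 12:40
  after task 2 (34 min): 13:14
  after break (10 min): 13:24
  after task 3 (61 min): 14:25
  after break (18 min): 14:43
  after task 4 (72 min): 15:55
Total elapsed: 252 minutes
End time: 15:55

15:55


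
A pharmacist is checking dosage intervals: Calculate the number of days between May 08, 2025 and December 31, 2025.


Start: May 08, 2025
End: December 31, 2025
Days left in May: 23
June: 30
July: 31
August: 31
September: 30
... plus remaining months
Sum of remaining months: 214
Total: 23 + 214 = 237

237


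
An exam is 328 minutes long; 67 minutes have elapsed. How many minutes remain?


Total budget: 328 minutes
Time used: 67 minutes
Remaining: 328 - 67 = 261 minutes
Percent used: 20.4%
Percent remaining: 79.6%

261


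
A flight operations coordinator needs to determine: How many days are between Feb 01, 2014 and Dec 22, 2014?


Start date: 2014-02-01
End date: 2014-12-22
Feb 2014: +28 days
Mar 2014: +31 days
Apr 2014: +30 days
... (8 more months)
Total: 324 days

324


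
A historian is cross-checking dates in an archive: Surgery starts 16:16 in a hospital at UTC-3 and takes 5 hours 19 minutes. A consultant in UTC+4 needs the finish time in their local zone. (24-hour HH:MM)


Start: 16:16 in UTC-3
Step 1 - add duration:
  minutes: 16 + 19 = 35
  hours: 16 + 5 + 0 = 21
  end in UTC-3: 21:35
Step 2 - convert UTC-3 -> UTC+4:
  offset difference: 4 - (-3) = 7 hours
  21 + (7) = 28 -> mod 24 = 4
Result: 04:35 in UTC+4

04:35


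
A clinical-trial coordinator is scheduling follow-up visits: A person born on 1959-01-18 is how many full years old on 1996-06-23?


Birth: 1959-01-18
Reference: 1996-06-23
Year difference: 1996 - 1959 = 37
Has birthday (01-18) occurred by 06-23? Yes
Age in full years: 37

37


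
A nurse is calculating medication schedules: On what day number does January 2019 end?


Month: January
Year: 2019
January is a 31-day month
Total: 31 days

31


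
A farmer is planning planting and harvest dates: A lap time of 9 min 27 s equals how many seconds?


Minutes: 9
Seconds: 27
Convert minutes to seconds: 9 x 60 = 540
Add remaining seconds: 540 + 27 = 567

567


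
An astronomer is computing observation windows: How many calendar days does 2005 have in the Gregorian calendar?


Year: 2005
Check leap year rules:
Divisible by 4? No
2005 is not a leap year
Days: 365

365


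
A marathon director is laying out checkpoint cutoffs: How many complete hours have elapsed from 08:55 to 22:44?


Start: 08:55
End: 22:44
Hour difference: 22 - 8 = 14 hours
Minute difference: 44 - 55 = -11 minutes
Total minutes: 829
Complete hours: 829 / 60 = 13 (remainder 49)

13


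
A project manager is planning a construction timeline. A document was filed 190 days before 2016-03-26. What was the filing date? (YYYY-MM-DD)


Start: 2016-03-26
Subtracting 190 days
Days already passed in March: 26
After going back through March: 164 more days to subtract
February 2016: 29 days, 135 remaining
January 2016: 31 days, 104 remaining
December 2015: 31 days, 73 remaining
November 2015: 30 days, 43 remaining
Result: 2015-09-18

2015-09-18


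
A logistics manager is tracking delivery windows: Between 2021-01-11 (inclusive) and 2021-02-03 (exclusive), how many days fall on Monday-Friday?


Start: 2021-01-11 (Monday)
End (exclusive): 2021-02-03 (Wednesday)
Total calendar days: 23
Full weeks: 23 // 7 = 3 -> 15 weekdays
Remaining 2 days starting on Monday:
  Mon(w), Tue(w) -> 2 weekdays
Total business days: 15 + 2 = 17

17


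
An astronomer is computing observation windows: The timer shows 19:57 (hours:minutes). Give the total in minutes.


Hours: 19
Minutes: 57
Convert hours to minutes: 19 x 60 = 1140
Add remaining minutes: 1140 + 57 = 1197

1197


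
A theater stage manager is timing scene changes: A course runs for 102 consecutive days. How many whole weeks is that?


Total days: 102
Days per week: 7
Division: 102 / 7 = 14 remainder 4
Complete weeks: 14
Remaining days: 4

14


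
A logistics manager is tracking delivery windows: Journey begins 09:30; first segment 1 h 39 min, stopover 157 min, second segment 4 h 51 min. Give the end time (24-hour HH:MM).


Depart: 09:30
Leg 1: +99 min -> 11:09
Layover: +157 min -> 13:46
Leg 2: +291 min -> 18:37
Total travel: 547 minutes = 9h 7m
Arrival: 18:37

18:37


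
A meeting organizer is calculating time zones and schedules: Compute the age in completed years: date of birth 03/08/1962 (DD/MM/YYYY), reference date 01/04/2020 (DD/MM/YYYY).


Birth: 1962-08-03
Reference: 2020-04-01
Year difference: 2020 - 1962 = 58
Has birthday (08-03) occurred by 04-01? No
Birthday not yet reached this year -> subtract 1
Age in full years: 57

57


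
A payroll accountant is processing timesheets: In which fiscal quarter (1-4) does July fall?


Month: July (month 7)
Q1: January-March (months 1-3)
Q2: April-June (months 4-6)
Q3: July-September (months 7-9)
Q4: October-December (months 10-12)
Month 7 falls in Q3

3


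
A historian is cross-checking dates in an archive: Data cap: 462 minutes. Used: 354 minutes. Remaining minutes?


Total budget: 462 minutes
Time used: 354 minutes
Remaining: 462 - 354 = 108 minutes
Percent used: 76.6%
Percent remaining: 23.4%

108


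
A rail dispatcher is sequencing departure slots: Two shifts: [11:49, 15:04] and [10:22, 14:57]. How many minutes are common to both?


Interval A: [709, 904] minutes from midnight
Interval B: [622, 897] minutes from midnight
Overlap start = max(709, 622) = 709
Overlap end = min(904, 897) = 897
Overlap = 897 - 709 = 188 minutes

188


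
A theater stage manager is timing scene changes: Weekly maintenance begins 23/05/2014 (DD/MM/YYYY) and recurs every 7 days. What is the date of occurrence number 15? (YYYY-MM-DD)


First occurrence: 2014-05-23 (occurrence 1)
Each occurrence is 7 days after the previous.
Occurrence 15 is 14 weeks after the first.
14 weeks = 98 days
2014-05-23 + 98 days = 2014-08-29

2014-08-29


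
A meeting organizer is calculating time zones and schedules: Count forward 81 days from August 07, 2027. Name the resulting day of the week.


Start: 2027-08-07 (Saturday)
Step 1 - find target date: add 81 days
  2027-08-07 + 81 days = 2027-10-27
Step 2 - day of week:
  81 mod 7 = 4
  Saturday + 4 days -> Wednesday
Result: Wednesday (2027-10-27)

Wednesday


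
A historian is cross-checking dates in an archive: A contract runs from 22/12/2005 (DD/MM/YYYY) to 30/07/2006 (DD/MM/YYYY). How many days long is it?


Start date: 2005-12-22
End date: 2006-07-30
Dec 2005: +10 days
Jan 2006: +31 days
Feb 2006: +28 days
... (5 more months)
Total: 220 days

220


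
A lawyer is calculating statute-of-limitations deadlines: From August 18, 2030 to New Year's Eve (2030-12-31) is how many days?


Start: August 18, 2030
End: December 31, 2030
Days left in August: 13
September: 30
October: 31
November: 30
December: 31
Sum of remaining months: 122
Total: 13 + 122 = 135

135


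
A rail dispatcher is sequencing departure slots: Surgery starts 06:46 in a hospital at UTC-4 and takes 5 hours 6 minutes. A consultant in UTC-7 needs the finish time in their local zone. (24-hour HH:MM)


Start: 06:46 in UTC-4
Step 1 - add duration:
  minutes: 46 + 6 = 52
  hours: 6 + 5 + 0 = 11
  end in UTC-4: 11:52
Step 2 - convert UTC-4 -> UTC-7:
  offset difference: -7 - (-4) = -3 hours
  11 + (-3) = 8 -> mod 24 = 8
Result: 08:52 in UTC-7

08:52


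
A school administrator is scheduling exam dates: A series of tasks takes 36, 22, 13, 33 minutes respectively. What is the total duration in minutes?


Durations: 36, 22, 13, 33
Running sum: 36
+ 22 = 58
+ 13 = 71
+ 33 = 104
Total duration: 104 minutes
That is 1 hours and 44 minutes

104


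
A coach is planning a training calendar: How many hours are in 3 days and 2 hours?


Days: 3
Extra hours: 2
Hours per day: 24
Days to hours: 3 x 24 = 72
Total: 72 + 2 = 74

74


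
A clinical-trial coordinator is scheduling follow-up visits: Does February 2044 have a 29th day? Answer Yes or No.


Year: 2044
Divisible by 4? 2044 / 4 = 511.0 -> Yes
Divisible by 100? 2044 / 100 = 20.44 -> No
Divisible by 4 but not 100, so it IS a leap year

Yes


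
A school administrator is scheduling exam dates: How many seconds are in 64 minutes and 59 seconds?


Minutes: 64
Seconds: 59
Convert minutes to seconds: 64 x 60 = 3840
Add remaining seconds: 3840 + 59 = 3899

3899


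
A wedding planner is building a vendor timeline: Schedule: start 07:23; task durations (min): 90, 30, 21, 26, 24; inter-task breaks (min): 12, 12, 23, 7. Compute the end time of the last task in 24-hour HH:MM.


Start: 07:23 = 443 min from midnight
  after task 1 (90 min): 08:53
  after break (12 min): 09:05
  after task 2 (30 min): 09:35
  after break (12 min): 09:47
  after task 3 (21 min): 10:08
  after break (23 min): 10:31
  after task 4 (26 min): 10:57
  after break (7 min): 11:04
  after task 5 (24 min): 11:28
Total elapsed: 245 minutes
End time: 11:28

11:28


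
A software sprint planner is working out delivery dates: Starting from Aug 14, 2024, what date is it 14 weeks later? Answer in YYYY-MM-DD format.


Start: 2024-08-14
Weeks to add: 14
Convert to days: 14 x 7 = 98 days
Add 98 days to 2024-08-14
Result: 2024-11-20

2024-11-20


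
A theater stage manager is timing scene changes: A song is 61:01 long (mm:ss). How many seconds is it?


Minutes: 61
Extra seconds: 1
Seconds per minute: 60
Minutes to seconds: 61 x 60 = 3660
Total: 3660 + 1 = 3661

3661


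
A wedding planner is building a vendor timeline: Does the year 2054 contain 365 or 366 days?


Year: 2054
Check leap year rules:
Divisible by 4? No
2054 is not a leap year
Days: 365

365


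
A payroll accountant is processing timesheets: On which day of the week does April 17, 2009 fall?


Date: 2009-04-17
January 1, 2009 is a Thursday
Day of year: 107
Offset from Jan 1: 106 days
106 mod 7 = 1
Result: Friday

Friday


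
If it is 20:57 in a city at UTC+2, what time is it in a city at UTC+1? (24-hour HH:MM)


Local time: 20:57 at UTC+2 (offset 2h)
Target zone: UTC+1 (offset 1h)
Difference: 1 - (2) = -1 hours
Calculation: 20 + (-1) = 19
Result: 19:57

19:57


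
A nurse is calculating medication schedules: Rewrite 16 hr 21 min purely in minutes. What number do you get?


Hours: 16
Extra minutes: 21
Minutes per hour: 60
Hours to minutes: 16 x 60 = 960
Total: 960 + 21 = 981

981


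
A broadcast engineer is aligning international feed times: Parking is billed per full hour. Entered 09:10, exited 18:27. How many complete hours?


Start: 09:10
End: 18:27
Hour difference: 18 - 9 = 9 hours
Minute difference: 27 - 10 = 17 minutes
Total minutes: 557
Complete hours: 557 / 60 = 9 (remainder 17)

9


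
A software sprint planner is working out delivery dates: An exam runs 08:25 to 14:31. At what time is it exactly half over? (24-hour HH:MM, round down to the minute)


Start time: 08:25 = 505 minutes from midnight
End time: 14:31 = 871 minutes from midnight
Sum: 505 + 871 = 1376
Midpoint: 1376 / 2 = 688 minutes
Convert: 688 / 60 = 11 hours, 28 minutes
Result: 11:28

11:28


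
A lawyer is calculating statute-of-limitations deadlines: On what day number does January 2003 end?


Month: January
Year: 2003
January is a 31-day month
Total: 31 days

31


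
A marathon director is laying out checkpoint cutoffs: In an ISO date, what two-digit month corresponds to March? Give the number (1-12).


Calendar month order:
2. February
3. March <--
4. April
March is month number 3

3


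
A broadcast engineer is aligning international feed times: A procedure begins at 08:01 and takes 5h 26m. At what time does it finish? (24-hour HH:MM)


Start time: 08:01
Adding: 5 hours 26 minutes
Minutes: 1 + 26 = 27
Hours: 8 + 5 + 0 = 13
Result: 13:27

13:27


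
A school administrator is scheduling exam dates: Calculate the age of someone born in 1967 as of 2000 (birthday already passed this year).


Birth year: 1967
Current year: 2000
Age = current year - birth year
Age = 2000 - 1967 = 33

33


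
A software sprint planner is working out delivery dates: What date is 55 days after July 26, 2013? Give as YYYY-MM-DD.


Start: 2013-07-26
Adding 55 days
Days remaining in July: 5
After July: 50 days still to add
August 2013: 31 days, 19 remaining
September 2013 has 30 days, need 19
Result: 2013-09-19

2013-09-19


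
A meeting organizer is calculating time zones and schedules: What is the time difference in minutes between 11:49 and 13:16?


Start time: 11:49 = 709 minutes from midnight
End time: 13:16 = 796 minutes from midnight
Difference: 796 - 709 = 87 minutes
That is 1 hours and 27 minutes

87


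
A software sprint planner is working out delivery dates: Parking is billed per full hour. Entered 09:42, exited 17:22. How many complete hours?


Start: 09:42
End: 17:22
Hour difference: 17 - 9 = 8 hours
Minute difference: 22 - 42 = -20 minutes
Total minutes: 460
Complete hours: 460 / 60 = 7 (remainder 40)

7


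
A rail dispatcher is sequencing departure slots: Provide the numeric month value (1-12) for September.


Calendar month order:
8. August
9. September <--
10. October
September is month number 9

9


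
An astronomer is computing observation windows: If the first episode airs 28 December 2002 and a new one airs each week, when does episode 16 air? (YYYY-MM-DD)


First occurrence: 2002-12-28 (occurrence 1)
Each occurrence is 7 days after the previous.
Occurrence 16 is 15 weeks after the first.
15 weeks = 105 days
2002-12-28 + 105 days = 2003-04-12

2003-04-12


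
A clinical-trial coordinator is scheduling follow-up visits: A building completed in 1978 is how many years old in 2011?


Birth year: 1978
Current year: 2011
Age = current year - birth year
Age = 2011 - 1978 = 33

33


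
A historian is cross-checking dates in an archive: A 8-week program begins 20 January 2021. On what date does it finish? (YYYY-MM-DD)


Start: 2021-01-20
Weeks to add: 8
Convert to days: 8 x 7 = 56 days
Add 56 days to 2021-01-20
Result: 2021-03-17

2021-03-17


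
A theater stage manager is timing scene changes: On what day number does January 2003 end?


Month: January
Year: 2003
January is a 31-day month
Total: 31 days

31


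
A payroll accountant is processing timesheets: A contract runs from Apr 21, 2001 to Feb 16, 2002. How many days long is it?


Start date: 2001-04-21
End date: 2002-02-16
Apr 2001: +10 days
May 2001: +31 days
Jun 2001: +30 days
... (8 more months)
Total: 301 days

301


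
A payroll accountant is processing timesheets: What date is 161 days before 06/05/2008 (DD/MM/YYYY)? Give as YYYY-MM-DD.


Start: 2008-05-06
Subtracting 161 days
Days already passed in May: 6
After going back through May: 155 more days to subtract
April 2008: 30 days, 125 remaining
March 2008: 31 days, 94 remaining
February 2008: 29 days, 65 remaining
January 2008: 31 days, 34 remaining
Result: 2007-11-27

2007-11-27


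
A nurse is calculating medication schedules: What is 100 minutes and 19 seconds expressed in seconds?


Minutes: 100
Extra seconds: 19
Seconds per minute: 60
Minutes to seconds: 100 x 60 = 6000
Total: 6000 + 19 = 6019

6019


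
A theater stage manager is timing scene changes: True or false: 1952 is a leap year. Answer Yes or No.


Year: 1952
Divisible by 4? 1952 / 4 = 488.0 -> Yes
Divisible by 100? 1952 / 100 = 19.52 -> No
Divisible by 4 but not 100, so it IS a leap year

Yes


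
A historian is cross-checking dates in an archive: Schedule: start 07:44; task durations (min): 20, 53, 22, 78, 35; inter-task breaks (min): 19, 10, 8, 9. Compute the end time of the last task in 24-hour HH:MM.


Start: 07:44 = 464 min from midnight
  after task 1 (20 min): 08:04
  after break (19 min): 08:23
  after task 2 (53 min): 09:16
  after break (10 min): 09:26
  after task 3 (22 min): 09:48
  after break (8 min): 09:56
  after task 4 (78 min): 11:14
  after break (9 min): 11:23
  after task 5 (35 min): 11:58
Total elapsed: 254 minutes
End time: 11:58

11:58


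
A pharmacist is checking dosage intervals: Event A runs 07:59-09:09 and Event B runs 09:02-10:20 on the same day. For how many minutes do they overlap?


Interval A: [479, 549] minutes from midnight
Interval B: [542, 620] minutes from midnight
Overlap start = max(479, 542) = 542
Overlap end = min(549, 620) = 549
Overlap = 549 - 542 = 7 minutes

7


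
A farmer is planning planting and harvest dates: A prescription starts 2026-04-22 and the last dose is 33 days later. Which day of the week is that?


Start: 2026-04-22 (Wednesday)
Step 1 - find target date: add 33 days
  2026-04-22 + 33 days = 2026-05-25
Step 2 - day of week:
  33 mod 7 = 5
  Wednesday + 5 days -> Monday
Result: Monday (2026-05-25)

Monday


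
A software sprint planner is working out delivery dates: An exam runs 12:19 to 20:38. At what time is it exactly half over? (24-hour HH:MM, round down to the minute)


Start time: 12:19 = 739 minutes from midnight
End time: 20:38 = 1238 minutes from midnight
Sum: 739 + 1238 = 1977
Midpoint: 1977 / 2 = 988 minutes
Convert: 988 / 60 = 16 hours, 28 minutes
Result: 16:28

16:28
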